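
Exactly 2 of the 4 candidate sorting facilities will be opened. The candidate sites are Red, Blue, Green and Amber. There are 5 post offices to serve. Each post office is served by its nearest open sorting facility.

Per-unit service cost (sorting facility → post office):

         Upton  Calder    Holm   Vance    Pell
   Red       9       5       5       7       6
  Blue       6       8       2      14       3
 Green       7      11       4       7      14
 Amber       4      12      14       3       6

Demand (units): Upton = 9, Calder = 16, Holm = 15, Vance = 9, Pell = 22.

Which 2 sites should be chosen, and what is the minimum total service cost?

Choose Blue and Amber; total service cost 287.

With exactly 2 open, each post office uses its cheapest among the chosen.
{Blue, Amber}: Upton→Amber 4·9=36, Calder→Blue 8·16=128, Holm→Blue 2·15=30, Vance→Amber 3·9=27, Pell→Blue 3·22=66. Service cost 287.
{Red, Blue}: service cost 293
{Blue, Green}: service cost 341
Among all 6 size-2 choices, {Blue, Amber} is lowest.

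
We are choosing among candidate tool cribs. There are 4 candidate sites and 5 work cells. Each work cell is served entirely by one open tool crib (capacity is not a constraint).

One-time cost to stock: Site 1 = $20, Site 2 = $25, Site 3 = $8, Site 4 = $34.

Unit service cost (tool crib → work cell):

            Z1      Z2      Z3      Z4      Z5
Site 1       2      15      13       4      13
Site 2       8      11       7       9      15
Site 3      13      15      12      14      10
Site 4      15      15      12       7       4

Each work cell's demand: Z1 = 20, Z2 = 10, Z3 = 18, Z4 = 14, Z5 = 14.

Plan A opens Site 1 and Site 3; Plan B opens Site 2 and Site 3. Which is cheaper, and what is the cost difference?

Plan A is cheaper by 65.

Plan A: {Site 1, Site 3}: Z1→Site 1 2·20=40, Z2→Site 1 15·10=150, Z3→Site 3 12·18=216, Z4→Site 1 4·14=56, Z5→Site 3 10·14=140. Service 602; fixed 28; total 630.
Plan B: {Site 2, Site 3}: Z1→Site 2 8·20=160, Z2→Site 2 11·10=110, Z3→Site 2 7·18=126, Z4→Site 2 9·14=126, Z5→Site 3 10·14=140. Service 662; fixed 33; total 695.
Difference: |630 − 695| = 65.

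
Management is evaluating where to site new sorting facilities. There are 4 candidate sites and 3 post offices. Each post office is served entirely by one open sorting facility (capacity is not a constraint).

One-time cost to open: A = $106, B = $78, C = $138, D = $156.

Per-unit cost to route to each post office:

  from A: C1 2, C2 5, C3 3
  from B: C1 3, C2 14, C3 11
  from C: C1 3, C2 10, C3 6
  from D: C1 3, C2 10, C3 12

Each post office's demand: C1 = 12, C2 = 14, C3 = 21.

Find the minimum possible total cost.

For any fixed open set, each post office goes to its cheapest open site; total = fixed + service.
{A}: C1→A 2·12=24, C2→A 5·14=70, C3→A 3·21=63. Service 157; fixed 106; total 263.
{A, B}: C1→A 2·12=24, C2→A 5·14=70, C3→A 3·21=63. Service 157; fixed 184; total 341.
{A, C}: service 157 + fixed 244 = 401
{A, B, C, D}: service 157 + fixed 478 = 635
No other subset beats 263.

Minimum total cost: 263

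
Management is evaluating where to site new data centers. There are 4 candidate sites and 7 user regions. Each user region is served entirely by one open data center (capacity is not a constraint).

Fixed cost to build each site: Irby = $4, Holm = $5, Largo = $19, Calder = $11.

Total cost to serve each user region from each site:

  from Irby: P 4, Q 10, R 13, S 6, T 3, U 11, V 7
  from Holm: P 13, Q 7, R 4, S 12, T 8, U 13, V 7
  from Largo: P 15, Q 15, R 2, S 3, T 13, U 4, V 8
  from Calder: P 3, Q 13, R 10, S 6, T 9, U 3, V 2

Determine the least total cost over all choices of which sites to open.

For any fixed open set, each user region goes to its cheapest open site; total = fixed + service.
{Irby, Holm, Calder}: P→Calder 3, Q→Holm 7, R→Holm 4, S→Irby 6, T→Irby 3, U→Calder 3, V→Calder 2. Service 28; fixed 20; total 48.
{Holm, Calder}: service 33 + fixed 16 = 49
{Irby, Holm}: service 42 + fixed 9 = 51
{Irby, Holm, Largo, Calder}: P→Calder 3, Q→Holm 7, R→Largo 2, S→Largo 3, T→Irby 3, U→Calder 3, V→Calder 2. Service 23; fixed 39; total 62.
No other subset beats 48.

Minimum total cost: 48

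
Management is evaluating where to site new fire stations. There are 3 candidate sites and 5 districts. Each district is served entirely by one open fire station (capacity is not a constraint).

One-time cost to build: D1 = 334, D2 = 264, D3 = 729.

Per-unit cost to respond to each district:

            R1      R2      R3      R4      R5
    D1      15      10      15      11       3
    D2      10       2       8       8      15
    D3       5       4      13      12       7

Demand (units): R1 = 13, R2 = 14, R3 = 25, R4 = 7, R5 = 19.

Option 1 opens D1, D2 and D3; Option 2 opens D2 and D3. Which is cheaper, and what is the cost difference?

Option 1: {D1, D2, D3}: R1→D3 5·13=65, R2→D2 2·14=28, R3→D2 8·25=200, R4→D2 8·7=56, R5→D1 3·19=57. Service 406; fixed 1327; total 1733.
Option 2: {D2, D3}: R1→D3 5·13=65, R2→D2 2·14=28, R3→D2 8·25=200, R4→D2 8·7=56, R5→D3 7·19=133. Service 482; fixed 993; total 1475.
Difference: |1733 − 1475| = 258.

Option 2 is cheaper by 258.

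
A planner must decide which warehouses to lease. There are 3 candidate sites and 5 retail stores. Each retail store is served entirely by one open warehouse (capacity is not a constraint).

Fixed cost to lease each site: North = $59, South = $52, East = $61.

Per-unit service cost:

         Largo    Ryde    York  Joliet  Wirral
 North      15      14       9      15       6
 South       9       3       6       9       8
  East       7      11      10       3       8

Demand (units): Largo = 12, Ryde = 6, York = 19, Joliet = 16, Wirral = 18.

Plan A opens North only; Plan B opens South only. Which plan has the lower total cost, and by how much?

Plan A: {North}: Largo→North 15·12=180, Ryde→North 14·6=84, York→North 9·19=171, Joliet→North 15·16=240, Wirral→North 6·18=108. Service 783; fixed 59; total 842.
Plan B: {South}: Largo→South 9·12=108, Ryde→South 3·6=18, York→South 6·19=114, Joliet→South 9·16=144, Wirral→South 8·18=144. Service 528; fixed 52; total 580.
Difference: |842 − 580| = 262.

Plan B is cheaper by 262.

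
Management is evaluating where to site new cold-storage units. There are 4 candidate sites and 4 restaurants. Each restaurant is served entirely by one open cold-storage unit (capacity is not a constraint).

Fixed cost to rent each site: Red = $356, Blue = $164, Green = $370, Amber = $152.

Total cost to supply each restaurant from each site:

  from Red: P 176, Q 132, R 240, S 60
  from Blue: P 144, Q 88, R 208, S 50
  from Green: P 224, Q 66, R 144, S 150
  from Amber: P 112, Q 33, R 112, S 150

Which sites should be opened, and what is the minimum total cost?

For any fixed open set, each restaurant goes to its cheapest open site; total = fixed + service.
{Amber}: P→Amber 112, Q→Amber 33, R→Amber 112, S→Amber 150. Service 407; fixed 152; total 559.
{Blue, Amber}: service 307 + fixed 316 = 623
{Blue}: service 490 + fixed 164 = 654
{Red, Blue, Green, Amber}: service 307 + fixed 1042 = 1349
No other subset beats 559.

Open Amber only; minimum total cost 559.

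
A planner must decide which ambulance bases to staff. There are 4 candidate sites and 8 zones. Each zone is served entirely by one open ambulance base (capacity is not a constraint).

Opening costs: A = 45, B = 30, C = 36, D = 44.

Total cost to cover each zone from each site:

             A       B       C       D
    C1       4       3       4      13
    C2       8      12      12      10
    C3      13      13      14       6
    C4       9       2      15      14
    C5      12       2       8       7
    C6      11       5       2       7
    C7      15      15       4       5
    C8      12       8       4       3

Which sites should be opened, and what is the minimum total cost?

Open B only; minimum total cost 90.

For any fixed open set, each zone goes to its cheapest open site; total = fixed + service.
{B}: C1→B 3, C2→B 12, C3→B 13, C4→B 2, C5→B 2, C6→B 5, C7→B 15, C8→B 8. Service 60; fixed 30; total 90.
{C}: C1→C 4, C2→C 12, C3→C 14, C4→C 15, C5→C 8, C6→C 2, C7→C 4, C8→C 4. Service 63; fixed 36; total 99.
{B, C}: C1→B 3, C2→B 12, C3→B 13, C4→B 2, C5→B 2, C6→C 2, C7→C 4, C8→C 4. Service 42; fixed 66; total 108.
{A, B, C, D}: service 30 + fixed 155 = 185
(All 15 nonempty subsets were checked; B only is lowest.)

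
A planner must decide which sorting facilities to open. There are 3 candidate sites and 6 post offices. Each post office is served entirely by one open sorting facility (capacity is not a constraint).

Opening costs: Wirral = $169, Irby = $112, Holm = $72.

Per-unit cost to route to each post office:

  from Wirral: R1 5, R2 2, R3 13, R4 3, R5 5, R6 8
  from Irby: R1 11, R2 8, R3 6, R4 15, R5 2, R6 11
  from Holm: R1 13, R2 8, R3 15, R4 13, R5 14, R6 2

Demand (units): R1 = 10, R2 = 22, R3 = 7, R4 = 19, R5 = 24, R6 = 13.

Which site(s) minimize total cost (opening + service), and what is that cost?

For any fixed open set, each post office goes to its cheapest open site; total = fixed + service.
{Wirral, Irby, Holm}: R1→Wirral 5·10=50, R2→Wirral 2·22=44, R3→Irby 6·7=42, R4→Wirral 3·19=57, R5→Irby 2·24=48, R6→Holm 2·13=26. Service 267; fixed 353; total 620.
{Wirral, Irby}: R1→Wirral 5·10=50, R2→Wirral 2·22=44, R3→Irby 6·7=42, R4→Wirral 3·19=57, R5→Irby 2·24=48, R6→Wirral 8·13=104. Service 345; fixed 281; total 626.
{Wirral, Holm}: service 388 + fixed 241 = 629
{Holm}: service 1020 + fixed 72 = 1092
No other subset beats 620.

Open Wirral, Irby and Holm; minimum total cost 620.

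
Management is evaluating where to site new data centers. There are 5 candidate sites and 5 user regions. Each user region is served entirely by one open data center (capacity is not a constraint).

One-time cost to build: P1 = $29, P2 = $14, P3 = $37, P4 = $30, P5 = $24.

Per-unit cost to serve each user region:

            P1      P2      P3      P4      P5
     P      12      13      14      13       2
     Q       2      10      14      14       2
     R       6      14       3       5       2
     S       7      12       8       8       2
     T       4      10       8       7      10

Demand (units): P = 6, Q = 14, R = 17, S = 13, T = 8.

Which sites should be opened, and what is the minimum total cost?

For any fixed open set, each user region goes to its cheapest open site; total = fixed + service.
{P1, P5}: P→P5 2·6=12, Q→P1 2·14=28, R→P5 2·17=34, S→P5 2·13=26, T→P1 4·8=32. Service 132; fixed 53; total 185.
{P1, P2, P5}: service 132 + fixed 67 = 199
{P5}: service 180 + fixed 24 = 204
{P1, P2, P3, P4, P5}: P→P5 2·6=12, Q→P1 2·14=28, R→P5 2·17=34, S→P5 2·13=26, T→P1 4·8=32. Service 132; fixed 134; total 266.
No other subset beats 185.

Open P1 and P5; minimum total cost 185.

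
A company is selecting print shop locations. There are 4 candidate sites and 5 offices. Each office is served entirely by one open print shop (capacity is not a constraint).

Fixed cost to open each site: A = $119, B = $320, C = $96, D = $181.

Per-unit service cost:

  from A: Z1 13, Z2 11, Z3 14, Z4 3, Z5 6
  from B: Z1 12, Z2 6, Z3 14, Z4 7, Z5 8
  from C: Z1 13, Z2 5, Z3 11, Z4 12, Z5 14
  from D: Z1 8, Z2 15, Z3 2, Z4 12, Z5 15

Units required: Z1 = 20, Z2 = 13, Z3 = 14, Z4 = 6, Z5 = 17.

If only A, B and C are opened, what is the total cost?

Total cost: 1114

Each office is assigned to its cheapest site among the open ones.
{A, B, C}: Z1→B 12·20=240, Z2→C 5·13=65, Z3→C 11·14=154, Z4→A 3·6=18, Z5→A 6·17=102. Service 579; fixed 535; total 1114.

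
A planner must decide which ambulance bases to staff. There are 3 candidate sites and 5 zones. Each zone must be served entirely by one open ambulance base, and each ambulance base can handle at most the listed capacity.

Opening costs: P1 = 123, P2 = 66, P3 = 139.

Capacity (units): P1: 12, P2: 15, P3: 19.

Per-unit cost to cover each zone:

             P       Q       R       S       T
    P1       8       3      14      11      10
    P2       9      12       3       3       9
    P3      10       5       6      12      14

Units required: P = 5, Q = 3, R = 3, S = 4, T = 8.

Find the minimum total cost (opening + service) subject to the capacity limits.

Open {P1, P2}: P→P1 8·5=40, Q→P1 3·3=9, R→P2 3·3=9, S→P2 3·4=12, T→P2 9·8=72.
Loads: P1 carries 8/12, P2 carries 15/15. Service 142; fixed 189; total 331.
Next best feasible plan costs 344.

Minimum total cost: 331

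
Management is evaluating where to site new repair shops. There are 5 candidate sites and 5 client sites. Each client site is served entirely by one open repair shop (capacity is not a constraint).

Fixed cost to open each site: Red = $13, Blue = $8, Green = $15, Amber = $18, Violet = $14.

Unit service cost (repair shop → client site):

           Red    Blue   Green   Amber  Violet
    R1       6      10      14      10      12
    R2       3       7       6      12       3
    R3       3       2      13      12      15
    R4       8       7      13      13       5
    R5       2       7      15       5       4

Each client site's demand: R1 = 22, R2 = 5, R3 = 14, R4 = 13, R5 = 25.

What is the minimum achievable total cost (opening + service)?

For any fixed open set, each client site goes to its cheapest open site; total = fixed + service.
{Red, Blue, Violet}: R1→Red 6·22=132, R2→Red 3·5=15, R3→Blue 2·14=28, R4→Violet 5·13=65, R5→Red 2·25=50. Service 290; fixed 35; total 325.
{Red, Violet}: R1→Red 6·22=132, R2→Red 3·5=15, R3→Red 3·14=42, R4→Violet 5·13=65, R5→Red 2·25=50. Service 304; fixed 27; total 331.
{Red, Blue}: service 316 + fixed 21 = 337
{Red, Blue, Green, Amber, Violet}: service 290 + fixed 68 = 358
No other subset beats 325.

Minimum total cost: 325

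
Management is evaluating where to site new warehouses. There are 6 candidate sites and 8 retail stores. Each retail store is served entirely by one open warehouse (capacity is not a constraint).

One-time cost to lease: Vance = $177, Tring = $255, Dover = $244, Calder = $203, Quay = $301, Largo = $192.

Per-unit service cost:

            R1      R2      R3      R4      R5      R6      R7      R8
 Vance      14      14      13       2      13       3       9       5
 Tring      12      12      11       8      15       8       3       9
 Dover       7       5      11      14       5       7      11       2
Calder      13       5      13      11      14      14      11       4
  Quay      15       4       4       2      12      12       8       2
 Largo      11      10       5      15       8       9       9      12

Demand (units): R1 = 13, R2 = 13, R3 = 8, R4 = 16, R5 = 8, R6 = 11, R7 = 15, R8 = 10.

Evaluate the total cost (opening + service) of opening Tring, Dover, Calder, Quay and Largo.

Each retail store is assigned to its cheapest site among the open ones.
{Tring, Dover, Calder, Quay, Largo}: R1→Dover 7·13=91, R2→Quay 4·13=52, R3→Quay 4·8=32, R4→Quay 2·16=32, R5→Dover 5·8=40, R6→Dover 7·11=77, R7→Tring 3·15=45, R8→Dover 2·10=20. Service 389; fixed 1195; total 1584.

Total cost: 1584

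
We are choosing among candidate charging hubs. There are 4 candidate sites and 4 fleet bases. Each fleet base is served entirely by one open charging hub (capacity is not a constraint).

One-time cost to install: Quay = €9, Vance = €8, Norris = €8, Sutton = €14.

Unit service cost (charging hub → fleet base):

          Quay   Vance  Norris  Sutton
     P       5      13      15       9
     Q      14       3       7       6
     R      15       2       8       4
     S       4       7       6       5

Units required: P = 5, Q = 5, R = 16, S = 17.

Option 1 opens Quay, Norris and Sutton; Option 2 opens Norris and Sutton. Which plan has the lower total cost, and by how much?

Option 1: {Quay, Norris, Sutton}: P→Quay 5·5=25, Q→Sutton 6·5=30, R→Sutton 4·16=64, S→Quay 4·17=68. Service 187; fixed 31; total 218.
Option 2: {Norris, Sutton}: P→Sutton 9·5=45, Q→Sutton 6·5=30, R→Sutton 4·16=64, S→Sutton 5·17=85. Service 224; fixed 22; total 246.
Difference: |218 − 246| = 28.

Option 1 is cheaper by 28.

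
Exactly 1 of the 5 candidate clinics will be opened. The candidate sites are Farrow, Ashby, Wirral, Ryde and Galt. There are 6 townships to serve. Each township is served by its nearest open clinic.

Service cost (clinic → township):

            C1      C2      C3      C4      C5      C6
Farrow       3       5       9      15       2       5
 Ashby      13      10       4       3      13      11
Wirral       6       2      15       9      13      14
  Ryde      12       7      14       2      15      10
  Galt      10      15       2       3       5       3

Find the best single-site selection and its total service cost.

Choose Galt only; total service cost 38.

With exactly 1 open, each township uses its cheapest among the chosen.
{Galt}: C1→Galt 10, C2→Galt 15, C3→Galt 2, C4→Galt 3, C5→Galt 5, C6→Galt 3. Service cost 38.
{Farrow}: service cost 39
{Ashby}: service cost 54
Among all 5 size-1 choices, {Galt} is lowest.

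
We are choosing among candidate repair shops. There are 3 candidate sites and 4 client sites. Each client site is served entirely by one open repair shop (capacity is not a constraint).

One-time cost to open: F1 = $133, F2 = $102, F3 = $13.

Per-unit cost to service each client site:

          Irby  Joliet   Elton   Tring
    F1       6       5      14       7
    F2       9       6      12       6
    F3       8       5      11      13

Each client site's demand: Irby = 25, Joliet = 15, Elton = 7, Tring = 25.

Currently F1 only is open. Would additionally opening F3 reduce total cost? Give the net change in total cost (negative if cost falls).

Yes — net change −8 (cost falls by 8).

Current service cost with {F1}: 498.
Adding F3: each client site re-picks its cheapest; new service cost 477, saving 21.
Extra fixed cost: 13. Net change = 13 − 21 = -8.
(Totals: 631 → 623.)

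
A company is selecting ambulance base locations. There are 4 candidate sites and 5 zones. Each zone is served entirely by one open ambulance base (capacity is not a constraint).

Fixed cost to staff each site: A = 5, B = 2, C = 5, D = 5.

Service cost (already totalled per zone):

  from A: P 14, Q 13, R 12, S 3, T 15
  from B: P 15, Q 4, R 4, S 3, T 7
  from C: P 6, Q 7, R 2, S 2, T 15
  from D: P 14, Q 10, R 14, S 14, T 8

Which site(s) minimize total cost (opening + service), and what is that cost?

For any fixed open set, each zone goes to its cheapest open site; total = fixed + service.
{B, C}: P→C 6, Q→B 4, R→C 2, S→C 2, T→B 7. Service 21; fixed 7; total 28.
{A, B, C}: P→C 6, Q→B 4, R→C 2, S→C 2, T→B 7. Service 21; fixed 12; total 33.
{B, C, D}: service 21 + fixed 12 = 33
{A, B, C, D}: service 21 + fixed 17 = 38
(All 15 nonempty subsets were checked; B and C is lowest.)

Open B and C; minimum total cost 28.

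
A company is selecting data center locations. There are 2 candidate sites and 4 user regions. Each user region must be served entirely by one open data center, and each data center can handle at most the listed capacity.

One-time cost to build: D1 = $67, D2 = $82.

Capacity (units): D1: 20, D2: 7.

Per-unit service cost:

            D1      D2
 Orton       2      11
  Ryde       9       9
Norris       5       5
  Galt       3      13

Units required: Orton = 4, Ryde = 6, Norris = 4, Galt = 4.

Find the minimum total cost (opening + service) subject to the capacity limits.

Open {D1}: Orton→D1 2·4=8, Ryde→D1 9·6=54, Norris→D1 5·4=20, Galt→D1 3·4=12.
Loads: D1 carries 18/20. Service 94; fixed 67; total 161.
Next best feasible plan costs 243.

Minimum total cost: 161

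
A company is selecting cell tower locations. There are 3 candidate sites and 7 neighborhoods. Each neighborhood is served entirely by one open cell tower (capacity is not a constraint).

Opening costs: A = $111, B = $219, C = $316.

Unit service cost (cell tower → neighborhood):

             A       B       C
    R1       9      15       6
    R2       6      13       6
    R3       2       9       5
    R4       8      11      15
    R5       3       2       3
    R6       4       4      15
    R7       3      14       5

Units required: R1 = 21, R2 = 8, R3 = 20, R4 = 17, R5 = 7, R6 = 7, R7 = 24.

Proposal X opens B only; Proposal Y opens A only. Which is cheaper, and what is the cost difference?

Proposal X: {B}: R1→B 15·21=315, R2→B 13·8=104, R3→B 9·20=180, R4→B 11·17=187, R5→B 2·7=14, R6→B 4·7=28, R7→B 14·24=336. Service 1164; fixed 219; total 1383.
Proposal Y: {A}: R1→A 9·21=189, R2→A 6·8=48, R3→A 2·20=40, R4→A 8·17=136, R5→A 3·7=21, R6→A 4·7=28, R7→A 3·24=72. Service 534; fixed 111; total 645.
Difference: |1383 − 645| = 738.

Proposal Y is cheaper by 738.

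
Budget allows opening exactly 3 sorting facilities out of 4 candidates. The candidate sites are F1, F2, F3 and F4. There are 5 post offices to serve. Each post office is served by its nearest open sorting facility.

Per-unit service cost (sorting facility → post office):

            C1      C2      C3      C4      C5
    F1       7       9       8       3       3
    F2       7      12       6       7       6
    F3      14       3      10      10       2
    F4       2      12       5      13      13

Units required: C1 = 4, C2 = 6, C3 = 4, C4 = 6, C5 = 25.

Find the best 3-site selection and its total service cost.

With exactly 3 open, each post office uses its cheapest among the chosen.
{F1, F3, F4}: C1→F4 2·4=8, C2→F3 3·6=18, C3→F4 5·4=20, C4→F1 3·6=18, C5→F3 2·25=50. Service cost 114.
{F1, F2, F3}: service cost 138
{F2, F3, F4}: service cost 138
Among all 4 size-3 choices, {F1, F3, F4} is lowest.

Choose F1, F3 and F4; total service cost 114.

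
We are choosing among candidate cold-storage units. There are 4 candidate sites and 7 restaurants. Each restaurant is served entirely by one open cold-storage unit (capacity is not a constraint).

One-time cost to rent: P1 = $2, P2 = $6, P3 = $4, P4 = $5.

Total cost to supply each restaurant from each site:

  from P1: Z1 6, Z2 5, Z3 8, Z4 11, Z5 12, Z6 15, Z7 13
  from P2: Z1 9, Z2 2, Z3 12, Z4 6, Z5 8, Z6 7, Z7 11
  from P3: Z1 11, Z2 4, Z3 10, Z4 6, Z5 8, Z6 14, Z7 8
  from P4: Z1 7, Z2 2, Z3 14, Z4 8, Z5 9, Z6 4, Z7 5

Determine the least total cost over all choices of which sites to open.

For any fixed open set, each restaurant goes to its cheapest open site; total = fixed + service.
{P1, P4}: Z1→P1 6, Z2→P4 2, Z3→P1 8, Z4→P4 8, Z5→P4 9, Z6→P4 4, Z7→P4 5. Service 42; fixed 7; total 49.
{P1, P3, P4}: service 39 + fixed 11 = 50
{P3, P4}: service 42 + fixed 9 = 51
{P1, P2, P3, P4}: Z1→P1 6, Z2→P2 2, Z3→P1 8, Z4→P2 6, Z5→P2 8, Z6→P4 4, Z7→P4 5. Service 39; fixed 17; total 56.
No other subset beats 49.

Minimum total cost: 49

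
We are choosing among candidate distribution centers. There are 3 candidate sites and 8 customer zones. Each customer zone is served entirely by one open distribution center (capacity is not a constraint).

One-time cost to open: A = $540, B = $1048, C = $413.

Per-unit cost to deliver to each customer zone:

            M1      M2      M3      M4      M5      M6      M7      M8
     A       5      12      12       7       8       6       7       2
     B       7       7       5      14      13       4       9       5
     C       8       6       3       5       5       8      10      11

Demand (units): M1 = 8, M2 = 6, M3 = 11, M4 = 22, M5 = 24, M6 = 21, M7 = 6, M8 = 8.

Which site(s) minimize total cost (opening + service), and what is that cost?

For any fixed open set, each customer zone goes to its cheapest open site; total = fixed + service.
{C}: M1→C 8·8=64, M2→C 6·6=36, M3→C 3·11=33, M4→C 5·22=110, M5→C 5·24=120, M6→C 8·21=168, M7→C 10·6=60, M8→C 11·8=88. Service 679; fixed 413; total 1092.
{A}: M1→A 5·8=40, M2→A 12·6=72, M3→A 12·11=132, M4→A 7·22=154, M5→A 8·24=192, M6→A 6·21=126, M7→A 7·6=42, M8→A 2·8=16. Service 774; fixed 540; total 1314.
{A, C}: service 523 + fixed 953 = 1476
{A, B, C}: service 481 + fixed 2001 = 2482
No other subset beats 1092.

Open C only; minimum total cost 1092.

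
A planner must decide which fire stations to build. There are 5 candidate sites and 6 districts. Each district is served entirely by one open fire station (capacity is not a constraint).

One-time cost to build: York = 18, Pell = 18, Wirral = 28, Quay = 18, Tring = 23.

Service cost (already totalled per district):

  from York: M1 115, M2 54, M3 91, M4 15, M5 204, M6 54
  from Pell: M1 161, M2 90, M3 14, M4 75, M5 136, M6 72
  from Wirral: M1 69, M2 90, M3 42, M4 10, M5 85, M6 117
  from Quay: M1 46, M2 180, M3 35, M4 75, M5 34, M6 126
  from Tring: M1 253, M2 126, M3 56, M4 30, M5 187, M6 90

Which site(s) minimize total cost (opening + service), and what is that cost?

For any fixed open set, each district goes to its cheapest open site; total = fixed + service.
{York, Pell, Quay}: M1→Quay 46, M2→York 54, M3→Pell 14, M4→York 15, M5→Quay 34, M6→York 54. Service 217; fixed 54; total 271.
{York, Quay}: service 238 + fixed 36 = 274
{York, Pell, Wirral, Quay}: service 212 + fixed 82 = 294
{York, Pell, Wirral, Quay, Tring}: service 212 + fixed 105 = 317
No other subset beats 271.

Open York, Pell and Quay; minimum total cost 271.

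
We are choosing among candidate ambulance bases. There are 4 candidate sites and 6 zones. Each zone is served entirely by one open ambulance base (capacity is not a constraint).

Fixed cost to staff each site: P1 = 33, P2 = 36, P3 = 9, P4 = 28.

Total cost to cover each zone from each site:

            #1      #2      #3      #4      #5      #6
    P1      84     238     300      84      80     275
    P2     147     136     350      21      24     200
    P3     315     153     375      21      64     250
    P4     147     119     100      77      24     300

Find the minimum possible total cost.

For any fixed open set, each zone goes to its cheapest open site; total = fixed + service.
{P1, P2, P4}: #1→P1 84, #2→P4 119, #3→P4 100, #4→P2 21, #5→P2 24, #6→P2 200. Service 548; fixed 97; total 645.
{P1, P2, P3, P4}: service 548 + fixed 106 = 654
{P1, P3, P4}: service 598 + fixed 70 = 668
{P3}: service 1178 + fixed 9 = 1187
No other subset beats 645.

Minimum total cost: 645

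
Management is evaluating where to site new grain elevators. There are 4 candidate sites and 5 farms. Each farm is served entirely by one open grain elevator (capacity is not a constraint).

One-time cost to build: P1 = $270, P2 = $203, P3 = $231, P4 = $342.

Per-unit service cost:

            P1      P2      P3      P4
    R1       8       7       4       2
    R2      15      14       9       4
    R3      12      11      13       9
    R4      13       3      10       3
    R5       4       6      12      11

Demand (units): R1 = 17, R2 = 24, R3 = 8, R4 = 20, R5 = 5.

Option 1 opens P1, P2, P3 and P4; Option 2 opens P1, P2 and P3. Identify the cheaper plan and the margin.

Option 1: {P1, P2, P3, P4}: R1→P4 2·17=34, R2→P4 4·24=96, R3→P4 9·8=72, R4→P2 3·20=60, R5→P1 4·5=20. Service 282; fixed 1046; total 1328.
Option 2: {P1, P2, P3}: R1→P3 4·17=68, R2→P3 9·24=216, R3→P2 11·8=88, R4→P2 3·20=60, R5→P1 4·5=20. Service 452; fixed 704; total 1156.
Difference: |1328 − 1156| = 172.

Option 2 is cheaper by 172.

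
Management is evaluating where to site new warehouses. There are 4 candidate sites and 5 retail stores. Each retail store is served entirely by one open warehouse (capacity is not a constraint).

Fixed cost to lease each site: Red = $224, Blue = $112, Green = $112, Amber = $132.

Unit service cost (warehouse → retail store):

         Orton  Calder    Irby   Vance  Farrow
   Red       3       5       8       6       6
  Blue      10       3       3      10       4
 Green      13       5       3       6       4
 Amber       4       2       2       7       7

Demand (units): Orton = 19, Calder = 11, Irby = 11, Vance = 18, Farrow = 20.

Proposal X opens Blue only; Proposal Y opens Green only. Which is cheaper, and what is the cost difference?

Proposal X is cheaper by 7.

Proposal X: {Blue}: Orton→Blue 10·19=190, Calder→Blue 3·11=33, Irby→Blue 3·11=33, Vance→Blue 10·18=180, Farrow→Blue 4·20=80. Service 516; fixed 112; total 628.
Proposal Y: {Green}: Orton→Green 13·19=247, Calder→Green 5·11=55, Irby→Green 3·11=33, Vance→Green 6·18=108, Farrow→Green 4·20=80. Service 523; fixed 112; total 635.
Difference: |628 − 635| = 7.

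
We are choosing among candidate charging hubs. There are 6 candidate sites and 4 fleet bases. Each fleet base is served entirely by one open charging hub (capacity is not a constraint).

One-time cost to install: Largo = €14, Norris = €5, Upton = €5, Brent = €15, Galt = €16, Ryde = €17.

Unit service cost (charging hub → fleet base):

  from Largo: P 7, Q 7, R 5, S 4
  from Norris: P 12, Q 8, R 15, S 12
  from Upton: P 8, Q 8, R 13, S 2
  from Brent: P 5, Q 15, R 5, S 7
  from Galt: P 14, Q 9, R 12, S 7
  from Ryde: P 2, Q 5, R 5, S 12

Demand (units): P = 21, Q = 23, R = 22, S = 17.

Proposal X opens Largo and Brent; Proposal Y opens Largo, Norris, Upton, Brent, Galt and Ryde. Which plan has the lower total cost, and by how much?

Proposal X: {Largo, Brent}: P→Brent 5·21=105, Q→Largo 7·23=161, R→Largo 5·22=110, S→Largo 4·17=68. Service 444; fixed 29; total 473.
Proposal Y: {Largo, Norris, Upton, Brent, Galt, Ryde}: P→Ryde 2·21=42, Q→Ryde 5·23=115, R→Largo 5·22=110, S→Upton 2·17=34. Service 301; fixed 72; total 373.
Difference: |473 − 373| = 100.

Proposal Y is cheaper by 100.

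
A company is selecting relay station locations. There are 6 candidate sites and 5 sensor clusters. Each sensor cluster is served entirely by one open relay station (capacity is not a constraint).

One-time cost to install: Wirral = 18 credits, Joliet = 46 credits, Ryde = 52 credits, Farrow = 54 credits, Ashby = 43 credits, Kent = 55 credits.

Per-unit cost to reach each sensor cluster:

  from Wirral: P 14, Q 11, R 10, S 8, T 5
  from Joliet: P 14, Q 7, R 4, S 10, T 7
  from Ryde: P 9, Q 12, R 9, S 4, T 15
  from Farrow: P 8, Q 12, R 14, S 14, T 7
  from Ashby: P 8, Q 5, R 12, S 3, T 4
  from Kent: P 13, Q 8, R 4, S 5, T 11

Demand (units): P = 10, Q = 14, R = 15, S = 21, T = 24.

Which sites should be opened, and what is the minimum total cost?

Open Joliet and Ashby; minimum total cost 458.

For any fixed open set, each sensor cluster goes to its cheapest open site; total = fixed + service.
{Joliet, Ashby}: P→Ashby 8·10=80, Q→Ashby 5·14=70, R→Joliet 4·15=60, S→Ashby 3·21=63, T→Ashby 4·24=96. Service 369; fixed 89; total 458.
{Ashby, Kent}: P→Ashby 8·10=80, Q→Ashby 5·14=70, R→Kent 4·15=60, S→Ashby 3·21=63, T→Ashby 4·24=96. Service 369; fixed 98; total 467.
{Wirral, Joliet, Ashby}: service 369 + fixed 107 = 476
{Wirral, Joliet, Ryde, Farrow, Ashby, Kent}: P→Farrow 8·10=80, Q→Ashby 5·14=70, R→Joliet 4·15=60, S→Ashby 3·21=63, T→Ashby 4·24=96. Service 369; fixed 268; total 637.
No other subset beats 458.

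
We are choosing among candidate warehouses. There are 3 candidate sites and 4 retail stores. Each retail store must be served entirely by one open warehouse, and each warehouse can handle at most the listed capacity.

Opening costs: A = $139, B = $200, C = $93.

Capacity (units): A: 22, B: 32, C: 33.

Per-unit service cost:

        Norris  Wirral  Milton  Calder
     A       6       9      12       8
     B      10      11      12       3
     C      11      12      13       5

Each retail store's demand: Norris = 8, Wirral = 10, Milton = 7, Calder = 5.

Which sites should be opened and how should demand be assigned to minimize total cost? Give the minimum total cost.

Minimum total cost: 417

Open {C}: Norris→C 11·8=88, Wirral→C 12·10=120, Milton→C 13·7=91, Calder→C 5·5=25.
Loads: C carries 30/33. Service 324; fixed 93; total 417.
Next best feasible plan costs 486.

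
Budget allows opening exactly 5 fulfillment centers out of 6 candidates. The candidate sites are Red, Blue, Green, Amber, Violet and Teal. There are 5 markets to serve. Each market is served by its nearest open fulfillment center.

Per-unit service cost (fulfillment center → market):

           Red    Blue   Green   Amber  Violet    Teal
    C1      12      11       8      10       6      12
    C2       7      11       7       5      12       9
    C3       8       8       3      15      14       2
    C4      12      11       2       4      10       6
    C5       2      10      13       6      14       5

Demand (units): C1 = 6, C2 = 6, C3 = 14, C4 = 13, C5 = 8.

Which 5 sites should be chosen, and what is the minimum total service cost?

Choose Red, Green, Amber, Violet and Teal; total service cost 136.

With exactly 5 open, each market uses its cheapest among the chosen.
{Red, Green, Amber, Violet, Teal}: C1→Violet 6·6=36, C2→Amber 5·6=30, C3→Teal 2·14=28, C4→Green 2·13=26, C5→Red 2·8=16. Service cost 136.
{Red, Blue, Green, Amber, Teal}: service cost 148
{Red, Blue, Green, Violet, Teal}: service cost 148
Among all 6 size-5 choices, {Red, Green, Amber, Violet, Teal} is lowest.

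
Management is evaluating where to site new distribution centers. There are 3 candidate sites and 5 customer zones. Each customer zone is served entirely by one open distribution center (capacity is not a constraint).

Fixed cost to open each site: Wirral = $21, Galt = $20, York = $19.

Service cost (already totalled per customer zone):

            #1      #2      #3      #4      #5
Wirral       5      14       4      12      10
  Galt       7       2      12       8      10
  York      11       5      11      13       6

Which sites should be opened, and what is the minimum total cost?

For any fixed open set, each customer zone goes to its cheapest open site; total = fixed + service.
{Galt}: #1→Galt 7, #2→Galt 2, #3→Galt 12, #4→Galt 8, #5→Galt 10. Service 39; fixed 20; total 59.
{York}: service 46 + fixed 19 = 65
{Wirral}: service 45 + fixed 21 = 66
{Wirral, Galt, York}: #1→Wirral 5, #2→Galt 2, #3→Wirral 4, #4→Galt 8, #5→York 6. Service 25; fixed 60; total 85.
No other subset beats 59.

Open Galt only; minimum total cost 59.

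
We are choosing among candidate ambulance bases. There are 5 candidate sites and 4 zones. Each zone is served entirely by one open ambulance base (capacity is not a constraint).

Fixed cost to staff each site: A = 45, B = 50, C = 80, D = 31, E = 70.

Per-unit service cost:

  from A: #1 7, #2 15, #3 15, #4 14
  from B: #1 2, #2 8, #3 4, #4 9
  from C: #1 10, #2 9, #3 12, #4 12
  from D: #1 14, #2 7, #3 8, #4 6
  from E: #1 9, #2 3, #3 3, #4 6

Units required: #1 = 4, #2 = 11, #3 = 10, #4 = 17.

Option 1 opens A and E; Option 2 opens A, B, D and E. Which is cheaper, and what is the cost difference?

Option 1 is cheaper by 61.

Option 1: {A, E}: #1→A 7·4=28, #2→E 3·11=33, #3→E 3·10=30, #4→E 6·17=102. Service 193; fixed 115; total 308.
Option 2: {A, B, D, E}: #1→B 2·4=8, #2→E 3·11=33, #3→E 3·10=30, #4→D 6·17=102. Service 173; fixed 196; total 369.
Difference: |308 − 369| = 61.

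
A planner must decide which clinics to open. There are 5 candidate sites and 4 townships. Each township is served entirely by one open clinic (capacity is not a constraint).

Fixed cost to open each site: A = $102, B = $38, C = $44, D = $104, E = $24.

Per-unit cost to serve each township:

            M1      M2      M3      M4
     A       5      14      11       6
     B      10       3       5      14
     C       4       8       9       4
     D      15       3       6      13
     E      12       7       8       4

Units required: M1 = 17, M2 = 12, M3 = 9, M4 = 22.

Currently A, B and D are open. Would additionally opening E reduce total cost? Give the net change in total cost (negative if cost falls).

Yes — net change −20 (cost falls by 20).

Current service cost with {A, B, D}: 298.
Adding E: each township re-picks its cheapest; new service cost 254, saving 44.
Extra fixed cost: 24. Net change = 24 − 44 = -20.
(Totals: 542 → 522.)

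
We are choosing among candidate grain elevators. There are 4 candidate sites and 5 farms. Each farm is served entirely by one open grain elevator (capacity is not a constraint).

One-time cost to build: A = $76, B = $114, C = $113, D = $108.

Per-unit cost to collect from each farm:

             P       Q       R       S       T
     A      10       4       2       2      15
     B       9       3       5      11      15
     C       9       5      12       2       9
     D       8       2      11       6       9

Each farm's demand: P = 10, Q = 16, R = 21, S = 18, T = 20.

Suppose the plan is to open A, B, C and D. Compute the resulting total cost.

Each farm is assigned to its cheapest site among the open ones.
{A, B, C, D}: P→D 8·10=80, Q→D 2·16=32, R→A 2·21=42, S→A 2·18=36, T→C 9·20=180. Service 370; fixed 411; total 781.

Total cost: 781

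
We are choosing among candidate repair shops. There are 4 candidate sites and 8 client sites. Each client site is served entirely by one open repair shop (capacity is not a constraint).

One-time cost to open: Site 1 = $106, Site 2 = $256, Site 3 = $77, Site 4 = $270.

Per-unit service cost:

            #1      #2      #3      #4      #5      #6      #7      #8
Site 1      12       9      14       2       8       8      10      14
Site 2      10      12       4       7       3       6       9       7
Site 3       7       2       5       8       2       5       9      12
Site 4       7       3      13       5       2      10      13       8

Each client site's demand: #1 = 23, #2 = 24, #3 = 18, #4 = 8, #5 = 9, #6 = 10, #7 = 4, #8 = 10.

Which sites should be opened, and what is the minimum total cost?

For any fixed open set, each client site goes to its cheapest open site; total = fixed + service.
{Site 3}: #1→Site 3 7·23=161, #2→Site 3 2·24=48, #3→Site 3 5·18=90, #4→Site 3 8·8=64, #5→Site 3 2·9=18, #6→Site 3 5·10=50, #7→Site 3 9·4=36, #8→Site 3 12·10=120. Service 587; fixed 77; total 664.
{Site 1, Site 3}: service 539 + fixed 183 = 722
{Site 2, Site 3}: service 511 + fixed 333 = 844
{Site 1, Site 2, Site 3, Site 4}: service 471 + fixed 709 = 1180
(All 15 nonempty subsets were checked; Site 3 only is lowest.)

Open Site 3 only; minimum total cost 664.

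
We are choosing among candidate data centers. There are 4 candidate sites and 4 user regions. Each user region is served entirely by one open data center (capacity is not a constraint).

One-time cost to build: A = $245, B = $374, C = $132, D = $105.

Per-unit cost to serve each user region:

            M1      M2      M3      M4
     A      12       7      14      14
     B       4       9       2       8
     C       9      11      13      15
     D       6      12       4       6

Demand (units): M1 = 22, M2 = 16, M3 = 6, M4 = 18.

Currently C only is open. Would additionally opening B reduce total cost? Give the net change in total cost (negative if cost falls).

Current service cost with {C}: 722.
Adding B: each user region re-picks its cheapest; new service cost 388, saving 334.
Extra fixed cost: 374. Net change = 374 − 334 = 40.
(Totals: 854 → 894.)

No — net change +40 (cost rises by 40).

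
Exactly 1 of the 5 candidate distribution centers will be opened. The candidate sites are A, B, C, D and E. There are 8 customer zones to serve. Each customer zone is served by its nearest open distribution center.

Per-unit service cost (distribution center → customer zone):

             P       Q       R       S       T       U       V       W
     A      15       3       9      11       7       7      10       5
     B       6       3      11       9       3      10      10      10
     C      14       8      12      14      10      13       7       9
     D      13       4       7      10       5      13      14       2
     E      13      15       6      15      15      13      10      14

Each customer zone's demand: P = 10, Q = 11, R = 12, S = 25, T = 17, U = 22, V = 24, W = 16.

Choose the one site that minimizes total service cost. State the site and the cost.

With exactly 1 open, each customer zone uses its cheapest among the chosen.
{B}: P→B 6·10=60, Q→B 3·11=33, R→B 11·12=132, S→B 9·25=225, T→B 3·17=51, U→B 10·22=220, V→B 10·24=240, W→B 10·16=160. Service cost 1121.
{A}: service cost 1159
{D}: service cost 1247
Among all 5 size-1 choices, {B} is lowest.

Choose B only; total service cost 1121.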